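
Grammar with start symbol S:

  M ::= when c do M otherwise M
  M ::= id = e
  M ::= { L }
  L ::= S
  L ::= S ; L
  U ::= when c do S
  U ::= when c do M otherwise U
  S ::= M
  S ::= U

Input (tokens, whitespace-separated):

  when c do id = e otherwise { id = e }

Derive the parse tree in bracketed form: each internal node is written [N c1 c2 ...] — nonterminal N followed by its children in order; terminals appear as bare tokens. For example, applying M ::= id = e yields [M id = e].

[S [M when c do [M id = e] otherwise [M { [L [S [M id = e]]] }]]]

S
M
when c do M otherwise M
when c do id = e otherwise M
when c do id = e otherwise { L }
when c do id = e otherwise { S }
when c do id = e otherwise { M }
when c do id = e otherwise { id = e }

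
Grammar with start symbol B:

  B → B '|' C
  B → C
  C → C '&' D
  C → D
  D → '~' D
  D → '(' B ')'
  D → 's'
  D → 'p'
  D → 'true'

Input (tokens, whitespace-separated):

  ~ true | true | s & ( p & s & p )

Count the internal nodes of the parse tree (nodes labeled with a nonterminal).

19

[B [B [B [C [D ~ [D true]]]] | [C [D true]]] | [C [C [D s]] & [D ( [B [C [C [C [D p]] & [D s]] & [D p]]] )]]]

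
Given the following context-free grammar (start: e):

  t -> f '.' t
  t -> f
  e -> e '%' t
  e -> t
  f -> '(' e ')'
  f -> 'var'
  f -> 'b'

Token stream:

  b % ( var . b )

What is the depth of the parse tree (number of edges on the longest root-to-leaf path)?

[e [e [t [f b]]] % [t [f ( [e [t [f var] . [t [f b]]]] )]]]

7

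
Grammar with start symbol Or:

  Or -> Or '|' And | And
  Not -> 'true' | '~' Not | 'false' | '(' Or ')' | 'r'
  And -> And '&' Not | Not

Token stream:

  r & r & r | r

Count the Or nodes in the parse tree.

2

[Or [Or [And [And [And [Not r]] & [Not r]] & [Not r]]] | [And [Not r]]]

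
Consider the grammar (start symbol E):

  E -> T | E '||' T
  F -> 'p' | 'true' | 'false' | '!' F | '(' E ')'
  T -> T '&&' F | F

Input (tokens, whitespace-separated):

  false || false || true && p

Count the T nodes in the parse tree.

4

[E [E [E [T [F false]]] || [T [F false]]] || [T [T [F true]] && [F p]]]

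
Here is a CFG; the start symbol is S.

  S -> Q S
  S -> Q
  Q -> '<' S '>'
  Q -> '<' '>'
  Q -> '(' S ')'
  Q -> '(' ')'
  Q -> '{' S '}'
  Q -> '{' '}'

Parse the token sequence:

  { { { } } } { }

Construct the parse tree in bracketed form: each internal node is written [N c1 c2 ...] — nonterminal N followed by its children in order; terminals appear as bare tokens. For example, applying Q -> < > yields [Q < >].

[S [Q { [S [Q { [S [Q { }]] }]] }] [S [Q { }]]]

S
Q S
{ S } S
{ Q } S
{ { S } } S
{ { Q } } S
{ { { } } } S
{ { { } } } Q
{ { { } } } { }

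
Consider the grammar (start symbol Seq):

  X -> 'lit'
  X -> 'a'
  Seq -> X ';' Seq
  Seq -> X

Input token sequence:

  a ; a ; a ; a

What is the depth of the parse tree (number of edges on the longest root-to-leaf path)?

[Seq [X a] ; [Seq [X a] ; [Seq [X a] ; [Seq [X a]]]]]

5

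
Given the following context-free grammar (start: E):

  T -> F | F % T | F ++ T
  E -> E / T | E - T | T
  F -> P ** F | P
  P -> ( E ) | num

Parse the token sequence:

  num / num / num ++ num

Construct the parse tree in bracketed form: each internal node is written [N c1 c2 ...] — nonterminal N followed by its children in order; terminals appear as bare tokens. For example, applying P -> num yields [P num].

[E [E [E [T [F [P num]]]] / [T [F [P num]]]] / [T [F [P num]] ++ [T [F [P num]]]]]

E
E / T
E / T / T
T / T / T
F / T / T
P / T / T
num / T / T
num / F / T
num / P / T
num / num / T
num / num / F ++ T
num / num / P ++ T
num / num / num ++ T
num / num / num ++ F
num / num / num ++ P
num / num / num ++ num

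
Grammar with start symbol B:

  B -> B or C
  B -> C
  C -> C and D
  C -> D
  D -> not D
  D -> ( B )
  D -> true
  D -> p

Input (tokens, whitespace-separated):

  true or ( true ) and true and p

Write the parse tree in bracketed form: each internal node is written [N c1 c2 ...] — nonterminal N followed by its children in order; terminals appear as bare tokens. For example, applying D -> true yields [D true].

[B [B [C [D true]]] or [C [C [C [D ( [B [C [D true]]] )]] and [D true]] and [D p]]]

B
B or C
C or C
D or C
true or C
true or C and D
true or C and D and D
true or D and D and D
true or ( B ) and D and D
true or ( C ) and D and D
true or ( D ) and D and D
true or ( true ) and D and D
true or ( true ) and true and D
true or ( true ) and true and p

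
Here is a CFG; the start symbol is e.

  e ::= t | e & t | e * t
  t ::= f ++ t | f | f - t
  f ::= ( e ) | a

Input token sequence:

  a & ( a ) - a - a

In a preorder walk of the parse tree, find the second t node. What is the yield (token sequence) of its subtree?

[e [e [t [f a]]] & [t [f ( [e [t [f a]]] )] - [t [f a] - [t [f a]]]]]

( a ) - a - a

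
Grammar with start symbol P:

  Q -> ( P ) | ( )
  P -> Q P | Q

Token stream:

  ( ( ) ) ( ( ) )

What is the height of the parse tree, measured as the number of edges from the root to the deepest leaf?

5

[P [Q ( [P [Q ( )]] )] [P [Q ( [P [Q ( )]] )]]]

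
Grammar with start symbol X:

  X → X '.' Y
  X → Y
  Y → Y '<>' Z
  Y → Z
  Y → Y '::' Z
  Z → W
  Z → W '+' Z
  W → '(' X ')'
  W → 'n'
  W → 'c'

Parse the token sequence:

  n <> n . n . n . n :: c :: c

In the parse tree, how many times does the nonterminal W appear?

7

[X [X [X [X [Y [Y [Z [W n]]] <> [Z [W n]]]] . [Y [Z [W n]]]] . [Y [Z [W n]]]] . [Y [Y [Y [Z [W n]]] :: [Z [W c]]] :: [Z [W c]]]]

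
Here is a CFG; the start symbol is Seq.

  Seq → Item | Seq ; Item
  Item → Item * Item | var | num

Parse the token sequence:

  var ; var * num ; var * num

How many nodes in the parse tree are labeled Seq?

3

[Seq [Seq [Seq [Item var]] ; [Item [Item var] * [Item num]]] ; [Item [Item var] * [Item num]]]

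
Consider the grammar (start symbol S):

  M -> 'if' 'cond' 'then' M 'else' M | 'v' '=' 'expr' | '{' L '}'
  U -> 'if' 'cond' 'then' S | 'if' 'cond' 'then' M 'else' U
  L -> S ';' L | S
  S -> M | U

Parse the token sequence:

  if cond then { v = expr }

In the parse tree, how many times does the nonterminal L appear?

[S [U if cond then [S [M { [L [S [M v = expr]]] }]]]]

1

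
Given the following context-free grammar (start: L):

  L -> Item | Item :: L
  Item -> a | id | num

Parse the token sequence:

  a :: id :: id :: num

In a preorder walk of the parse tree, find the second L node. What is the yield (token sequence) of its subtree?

id :: id :: num

[L [Item a] :: [L [Item id] :: [L [Item id] :: [L [Item num]]]]]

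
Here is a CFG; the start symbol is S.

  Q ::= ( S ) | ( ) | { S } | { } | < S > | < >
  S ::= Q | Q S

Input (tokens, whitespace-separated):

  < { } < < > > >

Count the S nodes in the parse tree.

4

[S [Q < [S [Q { }] [S [Q < [S [Q < >]] >]]] >]]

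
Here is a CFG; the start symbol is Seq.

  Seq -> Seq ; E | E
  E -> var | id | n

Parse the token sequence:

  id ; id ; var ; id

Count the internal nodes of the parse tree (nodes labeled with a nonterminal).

8

[Seq [Seq [Seq [Seq [E id]] ; [E id]] ; [E var]] ; [E id]]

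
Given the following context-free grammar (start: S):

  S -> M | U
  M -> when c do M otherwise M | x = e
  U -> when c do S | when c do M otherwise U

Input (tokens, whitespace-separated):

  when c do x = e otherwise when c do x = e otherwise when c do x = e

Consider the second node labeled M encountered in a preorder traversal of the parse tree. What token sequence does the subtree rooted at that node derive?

x = e

[S [U when c do [M x = e] otherwise [U when c do [M x = e] otherwise [U when c do [S [M x = e]]]]]]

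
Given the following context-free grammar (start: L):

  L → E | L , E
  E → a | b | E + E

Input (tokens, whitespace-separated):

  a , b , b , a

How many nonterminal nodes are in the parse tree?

[L [L [L [L [E a]] , [E b]] , [E b]] , [E a]]

8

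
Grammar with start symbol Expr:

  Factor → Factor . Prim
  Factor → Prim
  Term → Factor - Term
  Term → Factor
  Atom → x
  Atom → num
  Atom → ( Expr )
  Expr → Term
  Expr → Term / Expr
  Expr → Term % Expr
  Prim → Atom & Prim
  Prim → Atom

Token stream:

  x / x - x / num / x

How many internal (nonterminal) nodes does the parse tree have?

[Expr [Term [Factor [Prim [Atom x]]]] / [Expr [Term [Factor [Prim [Atom x]]] - [Term [Factor [Prim [Atom x]]]]] / [Expr [Term [Factor [Prim [Atom num]]]] / [Expr [Term [Factor [Prim [Atom x]]]]]]]]

24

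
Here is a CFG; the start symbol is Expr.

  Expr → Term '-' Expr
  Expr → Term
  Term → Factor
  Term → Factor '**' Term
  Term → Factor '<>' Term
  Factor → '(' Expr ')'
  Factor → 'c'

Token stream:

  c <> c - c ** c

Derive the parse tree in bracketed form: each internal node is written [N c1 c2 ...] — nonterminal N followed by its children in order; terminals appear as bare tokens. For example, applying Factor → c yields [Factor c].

[Expr [Term [Factor c] <> [Term [Factor c]]] - [Expr [Term [Factor c] ** [Term [Factor c]]]]]

Expr
Term - Expr
Factor <> Term - Expr
c <> Term - Expr
c <> Factor - Expr
c <> c - Expr
c <> c - Term
c <> c - Factor ** Term
c <> c - c ** Term
c <> c - c ** Factor
c <> c - c ** c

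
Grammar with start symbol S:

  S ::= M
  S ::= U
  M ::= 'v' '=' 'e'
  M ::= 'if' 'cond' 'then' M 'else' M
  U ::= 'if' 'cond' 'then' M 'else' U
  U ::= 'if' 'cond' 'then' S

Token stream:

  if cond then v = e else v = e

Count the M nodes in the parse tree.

3

[S [M if cond then [M v = e] else [M v = e]]]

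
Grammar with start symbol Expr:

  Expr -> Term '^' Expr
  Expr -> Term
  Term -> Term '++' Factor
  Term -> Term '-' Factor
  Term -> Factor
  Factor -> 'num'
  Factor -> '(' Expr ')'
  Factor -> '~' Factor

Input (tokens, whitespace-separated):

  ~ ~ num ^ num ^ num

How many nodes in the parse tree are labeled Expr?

[Expr [Term [Factor ~ [Factor ~ [Factor num]]]] ^ [Expr [Term [Factor num]] ^ [Expr [Term [Factor num]]]]]

3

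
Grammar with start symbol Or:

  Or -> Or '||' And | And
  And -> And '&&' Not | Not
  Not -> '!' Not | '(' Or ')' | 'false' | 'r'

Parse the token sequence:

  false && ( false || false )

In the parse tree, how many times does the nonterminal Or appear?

3

[Or [And [And [Not false]] && [Not ( [Or [Or [And [Not false]]] || [And [Not false]]] )]]]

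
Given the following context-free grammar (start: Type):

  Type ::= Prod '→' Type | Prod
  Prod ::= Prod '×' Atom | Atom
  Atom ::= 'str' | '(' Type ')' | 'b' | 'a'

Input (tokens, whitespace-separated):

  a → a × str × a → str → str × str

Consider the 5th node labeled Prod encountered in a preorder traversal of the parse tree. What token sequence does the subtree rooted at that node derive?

str

[Type [Prod [Atom a]] → [Type [Prod [Prod [Prod [Atom a]] × [Atom str]] × [Atom a]] → [Type [Prod [Atom str]] → [Type [Prod [Prod [Atom str]] × [Atom str]]]]]]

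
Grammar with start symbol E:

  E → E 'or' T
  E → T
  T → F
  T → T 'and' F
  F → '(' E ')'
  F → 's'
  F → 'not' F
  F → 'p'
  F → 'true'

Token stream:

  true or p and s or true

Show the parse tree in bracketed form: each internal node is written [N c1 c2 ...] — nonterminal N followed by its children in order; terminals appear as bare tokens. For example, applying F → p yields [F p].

[E [E [E [T [F true]]] or [T [T [F p]] and [F s]]] or [T [F true]]]

E
E or T
E or T or T
T or T or T
F or T or T
true or T or T
true or T and F or T
true or F and F or T
true or p and F or T
true or p and s or T
true or p and s or F
true or p and s or true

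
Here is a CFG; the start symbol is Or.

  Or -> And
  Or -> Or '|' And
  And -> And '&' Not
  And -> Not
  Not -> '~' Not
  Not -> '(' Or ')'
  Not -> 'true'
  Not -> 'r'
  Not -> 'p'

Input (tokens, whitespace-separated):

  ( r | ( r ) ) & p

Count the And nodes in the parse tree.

[Or [And [And [Not ( [Or [Or [And [Not r]]] | [And [Not ( [Or [And [Not r]]] )]]] )]] & [Not p]]]

5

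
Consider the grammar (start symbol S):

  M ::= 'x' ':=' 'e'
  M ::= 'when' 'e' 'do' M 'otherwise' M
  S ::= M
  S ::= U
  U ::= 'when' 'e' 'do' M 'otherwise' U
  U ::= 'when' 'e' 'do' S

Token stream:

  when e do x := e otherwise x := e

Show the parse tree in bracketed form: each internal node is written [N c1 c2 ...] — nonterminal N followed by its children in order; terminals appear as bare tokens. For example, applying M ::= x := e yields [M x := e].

[S [M when e do [M x := e] otherwise [M x := e]]]

S
M
when e do M otherwise M
when e do x := e otherwise M
when e do x := e otherwise x := e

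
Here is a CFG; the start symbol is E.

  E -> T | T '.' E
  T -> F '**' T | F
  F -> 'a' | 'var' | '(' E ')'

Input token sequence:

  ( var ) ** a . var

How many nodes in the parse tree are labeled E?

3

[E [T [F ( [E [T [F var]]] )] ** [T [F a]]] . [E [T [F var]]]]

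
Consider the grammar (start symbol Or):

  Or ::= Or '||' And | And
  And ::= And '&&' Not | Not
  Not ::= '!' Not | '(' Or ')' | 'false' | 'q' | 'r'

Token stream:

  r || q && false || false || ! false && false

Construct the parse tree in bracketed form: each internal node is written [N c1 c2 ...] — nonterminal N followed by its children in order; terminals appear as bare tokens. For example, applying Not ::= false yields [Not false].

[Or [Or [Or [Or [And [Not r]]] || [And [And [Not q]] && [Not false]]] || [And [Not false]]] || [And [And [Not ! [Not false]]] && [Not false]]]

Or
Or || And
Or || And || And
Or || And || And || And
And || And || And || And
Not || And || And || And
r || And || And || And
r || And && Not || And || And
r || Not && Not || And || And
r || q && Not || And || And
r || q && false || And || And
r || q && false || Not || And
r || q && false || false || And
r || q && false || false || And && Not
r || q && false || false || Not && Not
r || q && false || false || ! Not && Not
r || q && false || false || ! false && Not
r || q && false || false || ! false && false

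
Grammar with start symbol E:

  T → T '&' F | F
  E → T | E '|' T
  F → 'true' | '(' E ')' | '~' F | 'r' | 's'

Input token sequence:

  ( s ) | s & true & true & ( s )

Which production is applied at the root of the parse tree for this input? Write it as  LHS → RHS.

[E [E [T [F ( [E [T [F s]]] )]]] | [T [T [T [T [F s]] & [F true]] & [F true]] & [F ( [E [T [F s]]] )]]]

E → E '|' T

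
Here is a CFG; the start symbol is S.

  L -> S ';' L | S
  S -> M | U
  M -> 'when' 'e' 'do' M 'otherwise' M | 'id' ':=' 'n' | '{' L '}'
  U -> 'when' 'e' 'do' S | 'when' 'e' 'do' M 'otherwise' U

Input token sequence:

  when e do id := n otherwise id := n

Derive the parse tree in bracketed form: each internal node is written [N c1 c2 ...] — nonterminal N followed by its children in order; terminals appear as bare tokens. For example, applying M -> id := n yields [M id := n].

S
M
when e do M otherwise M
when e do id := n otherwise M
when e do id := n otherwise id := n

[S [M when e do [M id := n] otherwise [M id := n]]]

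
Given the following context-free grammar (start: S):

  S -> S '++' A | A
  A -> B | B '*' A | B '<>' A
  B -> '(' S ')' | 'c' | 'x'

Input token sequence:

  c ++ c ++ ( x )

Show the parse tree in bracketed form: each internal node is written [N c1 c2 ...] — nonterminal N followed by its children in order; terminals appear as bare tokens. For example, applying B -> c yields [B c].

[S [S [S [A [B c]]] ++ [A [B c]]] ++ [A [B ( [S [A [B x]]] )]]]

S
S ++ A
S ++ A ++ A
A ++ A ++ A
B ++ A ++ A
c ++ A ++ A
c ++ B ++ A
c ++ c ++ A
c ++ c ++ B
c ++ c ++ ( S )
c ++ c ++ ( A )
c ++ c ++ ( B )
c ++ c ++ ( x )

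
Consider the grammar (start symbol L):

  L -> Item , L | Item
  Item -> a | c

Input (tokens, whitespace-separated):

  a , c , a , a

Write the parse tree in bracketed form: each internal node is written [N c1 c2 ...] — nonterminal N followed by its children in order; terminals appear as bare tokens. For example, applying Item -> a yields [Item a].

L
Item , L
a , L
a , Item , L
a , c , L
a , c , Item , L
a , c , a , L
a , c , a , Item
a , c , a , a

[L [Item a] , [L [Item c] , [L [Item a] , [L [Item a]]]]]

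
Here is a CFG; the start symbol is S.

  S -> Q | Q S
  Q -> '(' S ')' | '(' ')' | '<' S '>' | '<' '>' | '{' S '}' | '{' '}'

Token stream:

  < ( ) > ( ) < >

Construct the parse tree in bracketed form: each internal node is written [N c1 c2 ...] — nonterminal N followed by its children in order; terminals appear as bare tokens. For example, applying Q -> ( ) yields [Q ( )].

[S [Q < [S [Q ( )]] >] [S [Q ( )] [S [Q < >]]]]

S
Q S
< S > S
< Q > S
< ( ) > S
< ( ) > Q S
< ( ) > ( ) S
< ( ) > ( ) Q
< ( ) > ( ) < >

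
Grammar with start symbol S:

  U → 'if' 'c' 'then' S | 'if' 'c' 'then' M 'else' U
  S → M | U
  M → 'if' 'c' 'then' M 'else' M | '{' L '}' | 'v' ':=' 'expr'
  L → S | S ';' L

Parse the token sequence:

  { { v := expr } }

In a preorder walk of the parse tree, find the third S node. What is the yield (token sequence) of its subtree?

[S [M { [L [S [M { [L [S [M v := expr]]] }]]] }]]

v := expr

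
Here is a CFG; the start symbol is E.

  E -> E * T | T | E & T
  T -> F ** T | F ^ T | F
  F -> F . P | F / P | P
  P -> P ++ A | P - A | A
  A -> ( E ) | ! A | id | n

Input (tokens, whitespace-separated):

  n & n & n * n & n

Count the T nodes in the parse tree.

[E [E [E [E [E [T [F [P [A n]]]]] & [T [F [P [A n]]]]] & [T [F [P [A n]]]]] * [T [F [P [A n]]]]] & [T [F [P [A n]]]]]

5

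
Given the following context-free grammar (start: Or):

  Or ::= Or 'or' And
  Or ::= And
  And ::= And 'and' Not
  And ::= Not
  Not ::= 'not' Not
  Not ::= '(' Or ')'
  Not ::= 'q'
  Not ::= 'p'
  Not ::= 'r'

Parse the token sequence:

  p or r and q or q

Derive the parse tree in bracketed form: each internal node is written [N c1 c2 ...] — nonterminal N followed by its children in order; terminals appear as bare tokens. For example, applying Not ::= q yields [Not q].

[Or [Or [Or [And [Not p]]] or [And [And [Not r]] and [Not q]]] or [And [Not q]]]

Or
Or or And
Or or And or And
And or And or And
Not or And or And
p or And or And
p or And and Not or And
p or Not and Not or And
p or r and Not or And
p or r and q or And
p or r and q or Not
p or r and q or q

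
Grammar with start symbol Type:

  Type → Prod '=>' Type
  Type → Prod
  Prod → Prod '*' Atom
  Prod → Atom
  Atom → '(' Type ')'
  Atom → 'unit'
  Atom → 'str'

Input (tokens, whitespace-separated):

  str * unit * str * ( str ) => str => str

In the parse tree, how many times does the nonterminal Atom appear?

7

[Type [Prod [Prod [Prod [Prod [Atom str]] * [Atom unit]] * [Atom str]] * [Atom ( [Type [Prod [Atom str]]] )]] => [Type [Prod [Atom str]] => [Type [Prod [Atom str]]]]]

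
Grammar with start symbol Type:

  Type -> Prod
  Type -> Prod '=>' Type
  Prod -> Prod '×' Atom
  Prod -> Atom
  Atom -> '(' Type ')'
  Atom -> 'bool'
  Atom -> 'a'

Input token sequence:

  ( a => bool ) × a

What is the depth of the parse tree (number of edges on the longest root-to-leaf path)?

[Type [Prod [Prod [Atom ( [Type [Prod [Atom a]] => [Type [Prod [Atom bool]]]] )]] × [Atom a]]]

8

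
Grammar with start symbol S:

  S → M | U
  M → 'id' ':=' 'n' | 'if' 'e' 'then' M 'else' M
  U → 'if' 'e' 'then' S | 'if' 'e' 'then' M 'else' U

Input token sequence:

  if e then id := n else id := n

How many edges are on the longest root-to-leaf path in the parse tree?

[S [M if e then [M id := n] else [M id := n]]]

3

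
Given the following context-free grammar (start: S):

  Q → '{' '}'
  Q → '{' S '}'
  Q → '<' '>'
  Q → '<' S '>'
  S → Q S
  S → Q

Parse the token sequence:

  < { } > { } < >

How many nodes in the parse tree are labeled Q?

[S [Q < [S [Q { }]] >] [S [Q { }] [S [Q < >]]]]

4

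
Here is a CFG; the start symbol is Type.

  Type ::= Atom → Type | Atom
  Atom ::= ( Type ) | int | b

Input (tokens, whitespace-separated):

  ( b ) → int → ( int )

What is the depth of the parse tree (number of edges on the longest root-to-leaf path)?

6

[Type [Atom ( [Type [Atom b]] )] → [Type [Atom int] → [Type [Atom ( [Type [Atom int]] )]]]]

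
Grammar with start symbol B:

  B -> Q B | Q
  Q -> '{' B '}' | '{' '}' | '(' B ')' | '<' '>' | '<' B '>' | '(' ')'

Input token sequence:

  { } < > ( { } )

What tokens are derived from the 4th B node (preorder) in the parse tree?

[B [Q { }] [B [Q < >] [B [Q ( [B [Q { }]] )]]]]

{ }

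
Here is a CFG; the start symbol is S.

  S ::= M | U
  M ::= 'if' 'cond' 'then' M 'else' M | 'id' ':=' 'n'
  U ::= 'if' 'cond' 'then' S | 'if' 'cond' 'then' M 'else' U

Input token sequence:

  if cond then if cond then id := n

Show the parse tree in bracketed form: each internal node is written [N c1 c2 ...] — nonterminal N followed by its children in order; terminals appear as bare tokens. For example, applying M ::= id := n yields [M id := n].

[S [U if cond then [S [U if cond then [S [M id := n]]]]]]

S
U
if cond then S
if cond then U
if cond then if cond then S
if cond then if cond then M
if cond then if cond then id := n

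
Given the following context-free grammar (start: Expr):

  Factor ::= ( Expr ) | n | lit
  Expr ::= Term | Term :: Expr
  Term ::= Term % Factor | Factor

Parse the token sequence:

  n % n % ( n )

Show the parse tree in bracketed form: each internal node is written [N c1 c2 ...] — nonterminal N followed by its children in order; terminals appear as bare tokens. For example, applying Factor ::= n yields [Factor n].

Expr
Term
Term % Factor
Term % Factor % Factor
Factor % Factor % Factor
n % Factor % Factor
n % n % Factor
n % n % ( Expr )
n % n % ( Term )
n % n % ( Factor )
n % n % ( n )

[Expr [Term [Term [Term [Factor n]] % [Factor n]] % [Factor ( [Expr [Term [Factor n]]] )]]]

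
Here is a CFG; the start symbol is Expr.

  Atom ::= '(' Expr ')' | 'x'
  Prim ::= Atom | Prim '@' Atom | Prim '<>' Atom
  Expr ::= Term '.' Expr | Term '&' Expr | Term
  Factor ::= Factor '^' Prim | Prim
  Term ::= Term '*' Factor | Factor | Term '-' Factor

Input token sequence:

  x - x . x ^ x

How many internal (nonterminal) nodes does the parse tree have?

17

[Expr [Term [Term [Factor [Prim [Atom x]]]] - [Factor [Prim [Atom x]]]] . [Expr [Term [Factor [Factor [Prim [Atom x]]] ^ [Prim [Atom x]]]]]]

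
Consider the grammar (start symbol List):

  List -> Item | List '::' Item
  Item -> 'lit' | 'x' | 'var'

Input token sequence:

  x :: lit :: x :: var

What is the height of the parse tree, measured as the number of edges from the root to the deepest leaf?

[List [List [List [List [Item x]] :: [Item lit]] :: [Item x]] :: [Item var]]

5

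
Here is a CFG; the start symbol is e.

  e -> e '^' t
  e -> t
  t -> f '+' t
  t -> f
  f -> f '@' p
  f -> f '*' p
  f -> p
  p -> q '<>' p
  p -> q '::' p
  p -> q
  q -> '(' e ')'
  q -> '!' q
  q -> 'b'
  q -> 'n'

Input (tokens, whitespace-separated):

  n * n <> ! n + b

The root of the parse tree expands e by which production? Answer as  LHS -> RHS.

[e [t [f [f [p [q n]]] * [p [q n] <> [p [q ! [q n]]]]] + [t [f [p [q b]]]]]]

e -> t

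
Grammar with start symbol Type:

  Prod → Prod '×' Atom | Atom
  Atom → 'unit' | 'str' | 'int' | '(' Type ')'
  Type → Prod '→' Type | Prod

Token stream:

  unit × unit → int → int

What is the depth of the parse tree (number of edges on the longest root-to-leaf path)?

5

[Type [Prod [Prod [Atom unit]] × [Atom unit]] → [Type [Prod [Atom int]] → [Type [Prod [Atom int]]]]]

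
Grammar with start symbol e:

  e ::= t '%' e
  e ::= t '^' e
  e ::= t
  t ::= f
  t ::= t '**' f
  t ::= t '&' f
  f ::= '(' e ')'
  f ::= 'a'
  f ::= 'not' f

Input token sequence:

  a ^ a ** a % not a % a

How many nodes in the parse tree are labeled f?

[e [t [f a]] ^ [e [t [t [f a]] ** [f a]] % [e [t [f not [f a]]] % [e [t [f a]]]]]]

6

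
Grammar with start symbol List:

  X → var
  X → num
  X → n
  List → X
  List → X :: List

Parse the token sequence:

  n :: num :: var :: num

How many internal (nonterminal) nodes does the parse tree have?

8

[List [X n] :: [List [X num] :: [List [X var] :: [List [X num]]]]]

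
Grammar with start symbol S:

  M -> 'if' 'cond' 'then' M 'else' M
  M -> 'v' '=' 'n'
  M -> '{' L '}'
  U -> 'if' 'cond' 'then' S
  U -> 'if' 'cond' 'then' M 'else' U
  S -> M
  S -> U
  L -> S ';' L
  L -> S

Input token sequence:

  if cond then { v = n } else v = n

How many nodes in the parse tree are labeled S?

[S [M if cond then [M { [L [S [M v = n]]] }] else [M v = n]]]

2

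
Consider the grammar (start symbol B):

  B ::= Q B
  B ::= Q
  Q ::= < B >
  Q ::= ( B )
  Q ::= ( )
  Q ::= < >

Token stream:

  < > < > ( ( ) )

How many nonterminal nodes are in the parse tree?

[B [Q < >] [B [Q < >] [B [Q ( [B [Q ( )]] )]]]]

8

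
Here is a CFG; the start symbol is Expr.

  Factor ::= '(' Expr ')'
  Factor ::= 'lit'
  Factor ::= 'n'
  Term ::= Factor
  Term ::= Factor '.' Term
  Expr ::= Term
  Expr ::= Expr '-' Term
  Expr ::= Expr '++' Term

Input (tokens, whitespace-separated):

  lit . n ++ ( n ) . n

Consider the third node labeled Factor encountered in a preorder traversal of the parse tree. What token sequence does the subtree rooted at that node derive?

[Expr [Expr [Term [Factor lit] . [Term [Factor n]]]] ++ [Term [Factor ( [Expr [Term [Factor n]]] )] . [Term [Factor n]]]]

( n )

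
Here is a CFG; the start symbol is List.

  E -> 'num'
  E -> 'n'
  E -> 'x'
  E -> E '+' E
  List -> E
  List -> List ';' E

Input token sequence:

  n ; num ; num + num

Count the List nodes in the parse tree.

[List [List [List [E n]] ; [E num]] ; [E [E num] + [E num]]]

3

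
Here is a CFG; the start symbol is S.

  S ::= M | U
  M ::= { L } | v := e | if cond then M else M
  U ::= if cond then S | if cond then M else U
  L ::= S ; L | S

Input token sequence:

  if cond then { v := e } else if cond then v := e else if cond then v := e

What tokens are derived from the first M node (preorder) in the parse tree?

[S [U if cond then [M { [L [S [M v := e]]] }] else [U if cond then [M v := e] else [U if cond then [S [M v := e]]]]]]

{ v := e }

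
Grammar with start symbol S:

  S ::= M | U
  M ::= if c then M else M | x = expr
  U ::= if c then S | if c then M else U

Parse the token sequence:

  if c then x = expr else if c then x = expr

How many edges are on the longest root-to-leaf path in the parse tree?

5

[S [U if c then [M x = expr] else [U if c then [S [M x = expr]]]]]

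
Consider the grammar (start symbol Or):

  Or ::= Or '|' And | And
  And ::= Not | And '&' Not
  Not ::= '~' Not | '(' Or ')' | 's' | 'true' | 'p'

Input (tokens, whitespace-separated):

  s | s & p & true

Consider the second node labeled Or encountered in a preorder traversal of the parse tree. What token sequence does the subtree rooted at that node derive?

[Or [Or [And [Not s]]] | [And [And [And [Not s]] & [Not p]] & [Not true]]]

s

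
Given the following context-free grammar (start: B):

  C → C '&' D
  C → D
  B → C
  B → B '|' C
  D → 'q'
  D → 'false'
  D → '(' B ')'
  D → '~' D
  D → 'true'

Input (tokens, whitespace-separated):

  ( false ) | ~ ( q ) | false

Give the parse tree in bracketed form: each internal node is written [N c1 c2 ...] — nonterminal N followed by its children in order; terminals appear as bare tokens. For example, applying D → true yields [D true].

[B [B [B [C [D ( [B [C [D false]]] )]]] | [C [D ~ [D ( [B [C [D q]]] )]]]] | [C [D false]]]

B
B | C
B | C | C
C | C | C
D | C | C
( B ) | C | C
( C ) | C | C
( D ) | C | C
( false ) | C | C
( false ) | D | C
( false ) | ~ D | C
( false ) | ~ ( B ) | C
( false ) | ~ ( C ) | C
( false ) | ~ ( D ) | C
( false ) | ~ ( q ) | C
( false ) | ~ ( q ) | D
( false ) | ~ ( q ) | false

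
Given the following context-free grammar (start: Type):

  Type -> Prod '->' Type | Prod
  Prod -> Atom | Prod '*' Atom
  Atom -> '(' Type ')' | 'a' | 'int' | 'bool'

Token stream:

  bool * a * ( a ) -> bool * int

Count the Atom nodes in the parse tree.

[Type [Prod [Prod [Prod [Atom bool]] * [Atom a]] * [Atom ( [Type [Prod [Atom a]]] )]] -> [Type [Prod [Prod [Atom bool]] * [Atom int]]]]

6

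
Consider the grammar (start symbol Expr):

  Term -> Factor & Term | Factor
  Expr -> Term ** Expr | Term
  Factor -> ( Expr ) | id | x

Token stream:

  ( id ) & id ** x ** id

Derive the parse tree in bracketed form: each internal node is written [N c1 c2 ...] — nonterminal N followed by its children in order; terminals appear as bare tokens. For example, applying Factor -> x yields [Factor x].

[Expr [Term [Factor ( [Expr [Term [Factor id]]] )] & [Term [Factor id]]] ** [Expr [Term [Factor x]] ** [Expr [Term [Factor id]]]]]

Expr
Term ** Expr
Factor & Term ** Expr
( Expr ) & Term ** Expr
( Term ) & Term ** Expr
( Factor ) & Term ** Expr
( id ) & Term ** Expr
( id ) & Factor ** Expr
( id ) & id ** Expr
( id ) & id ** Term ** Expr
( id ) & id ** Factor ** Expr
( id ) & id ** x ** Expr
( id ) & id ** x ** Term
( id ) & id ** x ** Factor
( id ) & id ** x ** id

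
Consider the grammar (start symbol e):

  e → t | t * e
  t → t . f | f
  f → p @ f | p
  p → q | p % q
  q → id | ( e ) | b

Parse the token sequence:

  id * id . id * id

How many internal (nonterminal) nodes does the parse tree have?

[e [t [f [p [q id]]]] * [e [t [t [f [p [q id]]]] . [f [p [q id]]]] * [e [t [f [p [q id]]]]]]]

19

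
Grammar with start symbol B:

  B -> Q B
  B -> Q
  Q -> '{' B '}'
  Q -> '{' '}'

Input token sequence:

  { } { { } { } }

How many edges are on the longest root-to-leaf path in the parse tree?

[B [Q { }] [B [Q { [B [Q { }] [B [Q { }]]] }]]]

6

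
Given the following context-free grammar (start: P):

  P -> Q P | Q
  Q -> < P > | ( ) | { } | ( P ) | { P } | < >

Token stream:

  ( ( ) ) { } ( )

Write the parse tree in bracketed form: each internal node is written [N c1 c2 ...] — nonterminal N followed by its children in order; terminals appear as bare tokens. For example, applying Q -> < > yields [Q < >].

P
Q P
( P ) P
( Q ) P
( ( ) ) P
( ( ) ) Q P
( ( ) ) { } P
( ( ) ) { } Q
( ( ) ) { } ( )

[P [Q ( [P [Q ( )]] )] [P [Q { }] [P [Q ( )]]]]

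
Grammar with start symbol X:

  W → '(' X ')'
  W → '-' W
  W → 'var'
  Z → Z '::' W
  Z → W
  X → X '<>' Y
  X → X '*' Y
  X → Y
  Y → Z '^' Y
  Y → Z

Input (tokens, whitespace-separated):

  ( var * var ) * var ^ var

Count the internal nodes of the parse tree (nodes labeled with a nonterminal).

19

[X [X [Y [Z [W ( [X [X [Y [Z [W var]]]] * [Y [Z [W var]]]] )]]]] * [Y [Z [W var]] ^ [Y [Z [W var]]]]]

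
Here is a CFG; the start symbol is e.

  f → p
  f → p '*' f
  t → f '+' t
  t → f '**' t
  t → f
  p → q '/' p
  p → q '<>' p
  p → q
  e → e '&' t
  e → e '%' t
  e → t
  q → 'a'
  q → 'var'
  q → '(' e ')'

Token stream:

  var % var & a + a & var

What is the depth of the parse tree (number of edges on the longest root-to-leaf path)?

[e [e [e [e [t [f [p [q var]]]]] % [t [f [p [q var]]]]] & [t [f [p [q a]]] + [t [f [p [q a]]]]]] & [t [f [p [q var]]]]]

8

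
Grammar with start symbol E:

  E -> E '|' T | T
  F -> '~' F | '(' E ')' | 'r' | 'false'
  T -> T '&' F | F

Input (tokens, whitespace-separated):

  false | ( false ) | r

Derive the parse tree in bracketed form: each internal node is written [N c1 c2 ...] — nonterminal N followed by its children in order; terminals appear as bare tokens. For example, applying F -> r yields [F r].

[E [E [E [T [F false]]] | [T [F ( [E [T [F false]]] )]]] | [T [F r]]]

E
E | T
E | T | T
T | T | T
F | T | T
false | T | T
false | F | T
false | ( E ) | T
false | ( T ) | T
false | ( F ) | T
false | ( false ) | T
false | ( false ) | F
false | ( false ) | r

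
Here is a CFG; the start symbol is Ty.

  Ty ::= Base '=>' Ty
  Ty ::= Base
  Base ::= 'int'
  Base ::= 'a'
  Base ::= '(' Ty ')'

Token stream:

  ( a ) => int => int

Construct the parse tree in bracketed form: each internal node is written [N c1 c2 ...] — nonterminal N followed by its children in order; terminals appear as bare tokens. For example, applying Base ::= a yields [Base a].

[Ty [Base ( [Ty [Base a]] )] => [Ty [Base int] => [Ty [Base int]]]]

Ty
Base => Ty
( Ty ) => Ty
( Base ) => Ty
( a ) => Ty
( a ) => Base => Ty
( a ) => int => Ty
( a ) => int => Base
( a ) => int => int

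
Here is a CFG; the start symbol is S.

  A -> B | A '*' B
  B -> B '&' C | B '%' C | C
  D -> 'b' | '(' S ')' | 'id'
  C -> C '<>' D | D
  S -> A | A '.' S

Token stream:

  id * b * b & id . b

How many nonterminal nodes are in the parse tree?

[S [A [A [A [B [C [D id]]]] * [B [C [D b]]]] * [B [B [C [D b]]] & [C [D id]]]] . [S [A [B [C [D b]]]]]]

21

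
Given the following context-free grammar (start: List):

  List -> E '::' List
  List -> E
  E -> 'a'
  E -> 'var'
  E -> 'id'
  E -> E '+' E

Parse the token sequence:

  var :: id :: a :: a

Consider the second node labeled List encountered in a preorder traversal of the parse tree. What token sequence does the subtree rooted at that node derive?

id :: a :: a

[List [E var] :: [List [E id] :: [List [E a] :: [List [E a]]]]]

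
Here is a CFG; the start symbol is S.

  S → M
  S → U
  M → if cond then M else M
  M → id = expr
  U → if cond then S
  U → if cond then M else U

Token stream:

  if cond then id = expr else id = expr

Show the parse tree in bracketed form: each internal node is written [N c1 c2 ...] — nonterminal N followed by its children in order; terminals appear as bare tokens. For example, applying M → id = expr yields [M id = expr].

S
M
if cond then M else M
if cond then id = expr else M
if cond then id = expr else id = expr

[S [M if cond then [M id = expr] else [M id = expr]]]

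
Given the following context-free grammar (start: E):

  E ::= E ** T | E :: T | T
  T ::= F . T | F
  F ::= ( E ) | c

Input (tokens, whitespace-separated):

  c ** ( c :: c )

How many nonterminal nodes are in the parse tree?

[E [E [T [F c]]] ** [T [F ( [E [E [T [F c]]] :: [T [F c]]] )]]]

12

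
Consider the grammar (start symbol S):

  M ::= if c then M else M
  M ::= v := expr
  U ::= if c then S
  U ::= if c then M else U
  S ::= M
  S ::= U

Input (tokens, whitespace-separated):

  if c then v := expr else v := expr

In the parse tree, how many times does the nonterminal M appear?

3

[S [M if c then [M v := expr] else [M v := expr]]]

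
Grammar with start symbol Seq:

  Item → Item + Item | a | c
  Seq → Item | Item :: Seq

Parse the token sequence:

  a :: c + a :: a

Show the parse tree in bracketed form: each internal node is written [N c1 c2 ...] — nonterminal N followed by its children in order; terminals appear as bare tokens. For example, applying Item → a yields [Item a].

Seq
Item :: Seq
a :: Seq
a :: Item :: Seq
a :: Item + Item :: Seq
a :: c + Item :: Seq
a :: c + a :: Seq
a :: c + a :: Item
a :: c + a :: a

[Seq [Item a] :: [Seq [Item [Item c] + [Item a]] :: [Seq [Item a]]]]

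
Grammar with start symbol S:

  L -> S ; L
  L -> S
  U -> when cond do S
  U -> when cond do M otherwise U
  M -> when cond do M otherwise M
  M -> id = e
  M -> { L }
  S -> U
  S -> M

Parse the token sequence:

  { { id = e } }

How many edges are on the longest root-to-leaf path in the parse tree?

[S [M { [L [S [M { [L [S [M id = e]]] }]]] }]]

8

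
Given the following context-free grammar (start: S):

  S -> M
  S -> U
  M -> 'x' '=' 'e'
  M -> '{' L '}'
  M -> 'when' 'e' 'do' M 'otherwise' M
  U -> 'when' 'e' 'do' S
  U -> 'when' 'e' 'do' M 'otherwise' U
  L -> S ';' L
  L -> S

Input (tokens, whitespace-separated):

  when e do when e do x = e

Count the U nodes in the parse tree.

[S [U when e do [S [U when e do [S [M x = e]]]]]]

2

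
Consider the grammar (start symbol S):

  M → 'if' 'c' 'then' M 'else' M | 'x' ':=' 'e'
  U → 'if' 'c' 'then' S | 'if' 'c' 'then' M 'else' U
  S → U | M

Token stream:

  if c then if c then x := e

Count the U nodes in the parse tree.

2

[S [U if c then [S [U if c then [S [M x := e]]]]]]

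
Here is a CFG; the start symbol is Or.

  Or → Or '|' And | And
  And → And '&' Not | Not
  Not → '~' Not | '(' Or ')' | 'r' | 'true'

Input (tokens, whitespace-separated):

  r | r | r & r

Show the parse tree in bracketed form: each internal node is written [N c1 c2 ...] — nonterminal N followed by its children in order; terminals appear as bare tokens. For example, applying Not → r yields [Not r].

Or
Or | And
Or | And | And
And | And | And
Not | And | And
r | And | And
r | Not | And
r | r | And
r | r | And & Not
r | r | Not & Not
r | r | r & Not
r | r | r & r

[Or [Or [Or [And [Not r]]] | [And [Not r]]] | [And [And [Not r]] & [Not r]]]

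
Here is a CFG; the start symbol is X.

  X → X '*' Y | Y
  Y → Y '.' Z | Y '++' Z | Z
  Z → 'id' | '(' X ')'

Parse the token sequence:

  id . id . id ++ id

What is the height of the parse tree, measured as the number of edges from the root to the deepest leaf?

[X [Y [Y [Y [Y [Z id]] . [Z id]] . [Z id]] ++ [Z id]]]

6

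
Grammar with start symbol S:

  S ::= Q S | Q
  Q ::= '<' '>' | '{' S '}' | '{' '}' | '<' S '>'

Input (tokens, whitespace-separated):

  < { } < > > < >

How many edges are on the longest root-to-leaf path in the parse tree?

5

[S [Q < [S [Q { }] [S [Q < >]]] >] [S [Q < >]]]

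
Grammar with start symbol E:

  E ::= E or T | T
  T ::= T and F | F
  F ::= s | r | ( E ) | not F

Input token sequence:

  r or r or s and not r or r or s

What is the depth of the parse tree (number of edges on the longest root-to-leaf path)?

[E [E [E [E [E [T [F r]]] or [T [F r]]] or [T [T [F s]] and [F not [F r]]]] or [T [F r]]] or [T [F s]]]

7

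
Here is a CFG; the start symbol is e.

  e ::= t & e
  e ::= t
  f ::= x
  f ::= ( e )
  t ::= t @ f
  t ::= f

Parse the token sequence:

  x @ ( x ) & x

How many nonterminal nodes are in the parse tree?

[e [t [t [f x]] @ [f ( [e [t [f x]]] )]] & [e [t [f x]]]]

11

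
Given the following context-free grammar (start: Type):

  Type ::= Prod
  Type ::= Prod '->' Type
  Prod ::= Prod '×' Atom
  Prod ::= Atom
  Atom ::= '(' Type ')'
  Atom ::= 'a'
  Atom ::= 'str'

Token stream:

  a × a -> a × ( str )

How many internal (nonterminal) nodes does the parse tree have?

[Type [Prod [Prod [Atom a]] × [Atom a]] -> [Type [Prod [Prod [Atom a]] × [Atom ( [Type [Prod [Atom str]]] )]]]]

13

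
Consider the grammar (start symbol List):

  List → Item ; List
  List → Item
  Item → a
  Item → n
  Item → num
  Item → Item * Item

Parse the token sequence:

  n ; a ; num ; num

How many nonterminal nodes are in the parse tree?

[List [Item n] ; [List [Item a] ; [List [Item num] ; [List [Item num]]]]]

8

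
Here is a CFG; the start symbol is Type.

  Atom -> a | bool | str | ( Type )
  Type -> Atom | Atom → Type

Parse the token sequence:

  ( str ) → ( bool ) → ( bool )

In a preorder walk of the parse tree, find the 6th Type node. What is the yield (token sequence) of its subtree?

[Type [Atom ( [Type [Atom str]] )] → [Type [Atom ( [Type [Atom bool]] )] → [Type [Atom ( [Type [Atom bool]] )]]]]

bool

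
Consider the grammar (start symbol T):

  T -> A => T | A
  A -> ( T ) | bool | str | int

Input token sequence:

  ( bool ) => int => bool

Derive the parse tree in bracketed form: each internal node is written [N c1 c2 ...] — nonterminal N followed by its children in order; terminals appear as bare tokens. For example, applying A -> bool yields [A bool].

T
A => T
( T ) => T
( A ) => T
( bool ) => T
( bool ) => A => T
( bool ) => int => T
( bool ) => int => A
( bool ) => int => bool

[T [A ( [T [A bool]] )] => [T [A int] => [T [A bool]]]]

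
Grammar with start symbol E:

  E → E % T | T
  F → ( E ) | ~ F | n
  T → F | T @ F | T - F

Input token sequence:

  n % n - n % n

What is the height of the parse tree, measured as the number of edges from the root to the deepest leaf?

[E [E [E [T [F n]]] % [T [T [F n]] - [F n]]] % [T [F n]]]

5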